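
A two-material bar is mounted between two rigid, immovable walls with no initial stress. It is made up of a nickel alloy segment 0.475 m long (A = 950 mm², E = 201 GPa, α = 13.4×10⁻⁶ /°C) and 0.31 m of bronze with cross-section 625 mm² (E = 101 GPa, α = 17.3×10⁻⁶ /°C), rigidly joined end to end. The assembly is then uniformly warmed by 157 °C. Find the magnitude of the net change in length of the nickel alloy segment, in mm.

|ΔL| ≈ 0.38 mm

Free thermal expansion of the whole bar: Σ αᵢΔT Lᵢ = 13.4×10⁻⁶×157×475 + 17.3×10⁻⁶×157×310 = 1.841 mm.
The rigid supports impose zero overall length change; the single axial force P common to all segments must satisfy P Σ Lᵢ/(AᵢEᵢ) = δ_free.
Σ Lᵢ/(AᵢEᵢ) = 475/(950×201×10³) + 310/(625×101×10³) = 7.398×10⁻⁶ mm/N.
P = 1.841 / 7.398×10⁻⁶ = 248900 N = 248.9 kN, compressive.
For the nickel alloy segment, free thermal change = 13.4×10⁻⁶×157×475 = 0.9993 mm and elastic change from P = 248900×475/(950×201×10³) = 0.6191 mm; these oppose, so the net change is 0.38 mm (segment lengthens).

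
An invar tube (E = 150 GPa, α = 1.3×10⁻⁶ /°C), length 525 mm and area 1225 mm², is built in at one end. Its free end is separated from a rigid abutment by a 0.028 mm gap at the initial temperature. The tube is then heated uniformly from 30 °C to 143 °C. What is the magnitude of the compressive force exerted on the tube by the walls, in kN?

Unrestrained expansion: δ_free = αΔT L = 1.3×10⁻⁶ × 113 × 525 = 0.07712 mm.
After closing the 0.028 mm clearance, 0.07712 − 0.028 = 0.04912 mm of expansion remains to be suppressed by the wall.
So σ = E(δ_free − g)/L = 150×10³ × 0.04912/525 = 14.04 MPa.
P = σA = 14.04 × 1225 = 17.19 kN.

P ≈ 17.2 kN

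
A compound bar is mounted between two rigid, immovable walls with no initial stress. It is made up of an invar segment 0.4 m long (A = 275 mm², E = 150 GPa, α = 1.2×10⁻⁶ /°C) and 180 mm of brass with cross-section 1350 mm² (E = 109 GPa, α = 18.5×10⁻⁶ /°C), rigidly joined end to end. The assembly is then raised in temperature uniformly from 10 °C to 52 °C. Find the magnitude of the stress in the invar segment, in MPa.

If the supports were absent, the total length change would be Σ αᵢΔT Lᵢ = 1.2×10⁻⁶×42×400 + 18.5×10⁻⁶×42×180 = 0.16 mm.
The rigid supports impose zero overall length change; the single axial force P common to all segments must satisfy P Σ Lᵢ/(AᵢEᵢ) = δ_free.
Σ Lᵢ/(AᵢEᵢ) = 400/(275×150×10³) + 180/(1350×109×10³) = 1.092×10⁻⁵ mm/N.
P = 0.16 / 1.092×10⁻⁵ = 14650 N = 14.65 kN, compressive.
σ_{invar} = P / A = 14650 / 275 = 53.29 MPa.

σ ≈ 53.3 MPa (compressive)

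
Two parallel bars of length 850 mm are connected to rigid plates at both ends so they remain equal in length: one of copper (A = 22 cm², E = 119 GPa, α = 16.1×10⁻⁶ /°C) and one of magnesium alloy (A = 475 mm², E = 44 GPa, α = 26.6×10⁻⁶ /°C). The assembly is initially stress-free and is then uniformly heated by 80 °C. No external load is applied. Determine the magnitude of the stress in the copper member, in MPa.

σ ≈ 7.39 MPa (tensile)

Both members must finish at the same length. With the larger α, the magnesium alloy tends to over-expand; the plates restrain it, putting the magnesium alloy in compression and the copper in tension. With no external load the two internal forces are equal and opposite, magnitude P.
Setting the final lengths equal and cancelling L: (α₁ − α₂)ΔT = P/(A₁E₁) + P/(A₂E₂).
|α₁ − α₂|·ΔT = 10.5×10⁻⁶ × 80 = 0.00084.
1/(A₁E₁) + 1/(A₂E₂) = 1/(2200×119×10³) + 1/(475×44×10³) = 5.167×10⁻⁸ N⁻¹.
P = 0.00084 / 5.167×10⁻⁸ = 16260 N = 16.26 kN.
σ_{copper} = P/A₁ = 16260/2200 = 7.39 MPa, tensile.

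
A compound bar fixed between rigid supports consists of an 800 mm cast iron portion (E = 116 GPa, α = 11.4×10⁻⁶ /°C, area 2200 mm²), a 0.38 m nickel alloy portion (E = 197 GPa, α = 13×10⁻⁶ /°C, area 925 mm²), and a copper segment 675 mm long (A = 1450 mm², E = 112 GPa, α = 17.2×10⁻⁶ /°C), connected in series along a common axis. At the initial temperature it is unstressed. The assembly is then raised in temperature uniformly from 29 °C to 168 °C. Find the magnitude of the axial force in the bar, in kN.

Free thermal expansion of the whole bar: Σ αᵢΔT Lᵢ = 11.4×10⁻⁶×139×800 + 13×10⁻⁶×139×380 + 17.2×10⁻⁶×139×675 = 3.568 mm.
The rigid supports impose zero overall length change; the single axial force P common to all segments must satisfy P Σ Lᵢ/(AᵢEᵢ) = δ_free.
The series flexibility is Σ Lᵢ/(AᵢEᵢ) = 800/(2200×116×10³) + 380/(925×197×10³) + 675/(1450×112×10³) = 9.377×10⁻⁶ mm/N.
P = 3.568 / 9.377×10⁻⁶ = 380500 N = 380.5 kN, compressive.

P ≈ 381 kN (compressive)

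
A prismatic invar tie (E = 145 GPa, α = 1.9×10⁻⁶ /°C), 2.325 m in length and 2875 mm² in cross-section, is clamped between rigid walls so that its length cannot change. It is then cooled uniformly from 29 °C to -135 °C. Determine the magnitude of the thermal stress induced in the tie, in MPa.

Because both ends are immovable the net strain is zero, and the suppressed thermal strain is αΔT = 1.9×10⁻⁶ × 164 = 311.6×10⁻⁶.
The stress required to suppress this strain is σ = Eε = 145×10³ × 311.6×10⁻⁶ = 45.18 MPa, tensile since the tie is trying to contract.

σ ≈ 45.2 MPa (tensile)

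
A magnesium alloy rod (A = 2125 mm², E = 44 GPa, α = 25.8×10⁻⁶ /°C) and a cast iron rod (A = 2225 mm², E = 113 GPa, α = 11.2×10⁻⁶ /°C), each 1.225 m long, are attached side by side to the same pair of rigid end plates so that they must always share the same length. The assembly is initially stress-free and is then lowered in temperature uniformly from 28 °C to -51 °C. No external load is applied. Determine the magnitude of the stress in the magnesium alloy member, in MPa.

σ ≈ 37 MPa (tensile)

Equilibrium of a rigid end plate with no external load gives equal and opposite internal forces ±P in the two members. Since α_{magnesium alloy} > α_{cast iron}, cooling drives the magnesium alloy into tension and the cast iron into compression.
Setting the final lengths equal and cancelling L: (α₁ − α₂)ΔT = P/(A₁E₁) + P/(A₂E₂).
|α₁ − α₂|·ΔT = 14.6×10⁻⁶ × 79 = 0.001153.
1/(A₁E₁) + 1/(A₂E₂) = 1/(2125×44×10³) + 1/(2225×113×10³) = 1.467×10⁻⁸ N⁻¹.
P = 0.001153 / 1.467×10⁻⁸ = 78610 N = 78.61 kN.
σ_{magnesium alloy} = P/A₁ = 78610/2125 = 36.99 MPa, tensile.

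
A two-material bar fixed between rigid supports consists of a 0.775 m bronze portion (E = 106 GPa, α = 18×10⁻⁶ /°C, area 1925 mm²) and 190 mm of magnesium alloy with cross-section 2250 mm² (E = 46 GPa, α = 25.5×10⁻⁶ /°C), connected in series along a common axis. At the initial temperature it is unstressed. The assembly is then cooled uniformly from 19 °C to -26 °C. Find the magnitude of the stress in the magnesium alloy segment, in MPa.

Free thermal contraction of the whole bar: Σ αᵢΔT Lᵢ = 18×10⁻⁶×45×775 + 25.5×10⁻⁶×45×190 = 0.8458 mm.
Since the ends are fixed, an axial force P builds up, equal in every segment, with P · Σ Lᵢ/(AᵢEᵢ) = δ_free.
Σ Lᵢ/(AᵢEᵢ) = 775/(1925×106×10³) + 190/(2250×46×10³) = 5.634×10⁻⁶ mm/N.
So P = 0.8458 / 5.634×10⁻⁶ = 150.1 kN, tensile.
σ_{magnesium alloy} = P / A = 150100 / 2250 = 66.72 MPa.

σ ≈ 66.7 MPa (tensile)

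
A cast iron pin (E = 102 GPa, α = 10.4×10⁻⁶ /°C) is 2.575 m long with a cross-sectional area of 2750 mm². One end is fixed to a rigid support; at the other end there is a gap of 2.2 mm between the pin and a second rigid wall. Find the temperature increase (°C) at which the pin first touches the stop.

ΔT ≈ 82.2 °C

The gap closes when αΔT L = 2.2 mm, since the pin is still unstressed at that instant.
So ΔT = g/(αL) = 2.2/(10.4×10⁻⁶ × 2575) = 82.15 °C.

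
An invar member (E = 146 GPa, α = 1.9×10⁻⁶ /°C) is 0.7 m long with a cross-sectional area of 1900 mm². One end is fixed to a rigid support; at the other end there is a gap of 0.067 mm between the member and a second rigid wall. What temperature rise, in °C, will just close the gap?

The gap closes when αΔT L = 0.067 mm, since the member is still unstressed at that instant.
ΔT = 0.067 / (1.9×10⁻⁶ × 700) = 50.38 °C.

ΔT ≈ 50.4 °C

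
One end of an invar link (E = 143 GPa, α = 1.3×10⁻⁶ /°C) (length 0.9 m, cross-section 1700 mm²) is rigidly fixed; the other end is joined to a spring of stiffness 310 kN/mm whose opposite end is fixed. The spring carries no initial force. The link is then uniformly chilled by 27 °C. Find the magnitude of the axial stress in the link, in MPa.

σ ≈ 2.68 MPa (tensile)

The unrestrained thermal change is αΔT L = 1.3×10⁻⁶ × 27 × 900 = 0.03159 mm.
With a force P in the spring, the elastic change of the link is PL/(AE) and that of the spring is P/k; compatibility requires their sum to equal δ_free.
So P = δ_free / [L/(AE) + 1/k] = 0.03159 / [ 900/(1700×143×10³) + 1/(310×10³) ].
P = 0.03159 / 6.928×10⁻⁶ = 4560 N.
σ = P/A = 4560/1700 = 2.682 MPa.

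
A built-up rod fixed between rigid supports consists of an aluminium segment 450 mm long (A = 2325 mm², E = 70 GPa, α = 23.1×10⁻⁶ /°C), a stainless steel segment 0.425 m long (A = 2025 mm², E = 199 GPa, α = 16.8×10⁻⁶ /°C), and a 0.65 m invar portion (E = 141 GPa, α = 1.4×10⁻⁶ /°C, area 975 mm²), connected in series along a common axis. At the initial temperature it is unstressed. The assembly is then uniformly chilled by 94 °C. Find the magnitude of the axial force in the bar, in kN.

P ≈ 203 kN (tensile)

With the walls removed the bar would change length by δ_free = Σ αᵢΔT Lᵢ = 23.1×10⁻⁶×94×450 + 16.8×10⁻⁶×94×425 + 1.4×10⁻⁶×94×650 = 1.734 mm.
The rigid supports impose zero overall length change; the single axial force P common to all segments must satisfy P Σ Lᵢ/(AᵢEᵢ) = δ_free.
The series flexibility is Σ Lᵢ/(AᵢEᵢ) = 450/(2325×70×10³) + 425/(2025×199×10³) + 650/(975×141×10³) = 8.548×10⁻⁶ mm/N.
P = 1.734 / 8.548×10⁻⁶ = 202800 N = 202.8 kN, tensile.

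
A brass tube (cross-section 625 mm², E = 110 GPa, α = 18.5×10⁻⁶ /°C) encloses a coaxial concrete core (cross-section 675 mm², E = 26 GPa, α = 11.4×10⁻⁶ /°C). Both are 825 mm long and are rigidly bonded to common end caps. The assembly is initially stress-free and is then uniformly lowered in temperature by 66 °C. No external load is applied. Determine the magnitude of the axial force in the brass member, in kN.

P ≈ 6.55 kN (tensile in the brass)

The brass has the larger α, so on cooling it would change length more than the concrete if both were free. The rigid plates force a common final length, so the brass is put into tension and the concrete into compression, with equal and opposite forces P (no external load).
Compatibility of the two members (thermal + elastic change equal): (α₁ − α₂)ΔT = P·[1/(A₁E₁) + 1/(A₂E₂)].
|α₁ − α₂|·ΔT = 7.1×10⁻⁶ × 66 = 0.0004686.
1/(A₁E₁) + 1/(A₂E₂) = 1/(625×110×10³) + 1/(675×26×10³) = 7.153×10⁻⁸ N⁻¹.
So P = 0.0004686 / 7.153×10⁻⁸ = 6.552 kN.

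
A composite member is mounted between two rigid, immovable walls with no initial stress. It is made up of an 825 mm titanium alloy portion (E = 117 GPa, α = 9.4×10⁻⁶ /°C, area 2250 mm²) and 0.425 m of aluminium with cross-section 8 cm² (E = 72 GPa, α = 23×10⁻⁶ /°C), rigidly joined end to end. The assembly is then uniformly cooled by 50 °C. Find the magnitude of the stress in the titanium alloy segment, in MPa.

σ ≈ 37.1 MPa (tensile)

With the walls removed the bar would change length by δ_free = Σ αᵢΔT Lᵢ = 9.4×10⁻⁶×50×825 + 23×10⁻⁶×50×425 = 0.8765 mm.
Since the ends are fixed, an axial force P builds up, equal in every segment, with P · Σ Lᵢ/(AᵢEᵢ) = δ_free.
The series flexibility is Σ Lᵢ/(AᵢEᵢ) = 825/(2250×117×10³) + 425/(800×72×10³) = 1.051×10⁻⁵ mm/N.
P = 0.8765 / 1.051×10⁻⁵ = 83380 N = 83.38 kN, tensile.
σ_{titanium alloy} = P / A = 83380 / 2250 = 37.06 MPa.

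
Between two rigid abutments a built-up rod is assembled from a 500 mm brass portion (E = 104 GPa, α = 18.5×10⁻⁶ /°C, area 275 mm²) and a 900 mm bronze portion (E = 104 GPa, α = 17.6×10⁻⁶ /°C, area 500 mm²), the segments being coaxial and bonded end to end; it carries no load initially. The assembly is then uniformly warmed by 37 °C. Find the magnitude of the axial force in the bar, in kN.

P ≈ 26.7 kN (compressive)

Free thermal expansion of the whole bar: Σ αᵢΔT Lᵢ = 18.5×10⁻⁶×37×500 + 17.6×10⁻⁶×37×900 = 0.9283 mm.
The walls prevent any net length change, so an axial force P (same in every segment) develops. Compatibility: P · Σ Lᵢ/(AᵢEᵢ) = δ_free.
The series flexibility is Σ Lᵢ/(AᵢEᵢ) = 500/(275×104×10³) + 900/(500×104×10³) = 3.479×10⁻⁵ mm/N.
So P = 0.9283 / 3.479×10⁻⁵ = 26.68 kN, compressive.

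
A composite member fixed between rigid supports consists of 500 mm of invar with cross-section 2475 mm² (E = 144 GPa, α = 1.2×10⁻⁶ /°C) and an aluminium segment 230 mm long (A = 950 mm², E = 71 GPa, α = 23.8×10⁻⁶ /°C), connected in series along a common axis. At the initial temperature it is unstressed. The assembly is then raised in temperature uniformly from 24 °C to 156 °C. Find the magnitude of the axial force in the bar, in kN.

P ≈ 167 kN (compressive)

If the supports were absent, the total length change would be Σ αᵢΔT Lᵢ = 1.2×10⁻⁶×132×500 + 23.8×10⁻⁶×132×230 = 0.8018 mm.
The rigid supports impose zero overall length change; the single axial force P common to all segments must satisfy P Σ Lᵢ/(AᵢEᵢ) = δ_free.
Σ Lᵢ/(AᵢEᵢ) = 500/(2475×144×10³) + 230/(950×71×10³) = 4.813×10⁻⁶ mm/N.
So P = 0.8018 / 4.813×10⁻⁶ = 166.6 kN, compressive.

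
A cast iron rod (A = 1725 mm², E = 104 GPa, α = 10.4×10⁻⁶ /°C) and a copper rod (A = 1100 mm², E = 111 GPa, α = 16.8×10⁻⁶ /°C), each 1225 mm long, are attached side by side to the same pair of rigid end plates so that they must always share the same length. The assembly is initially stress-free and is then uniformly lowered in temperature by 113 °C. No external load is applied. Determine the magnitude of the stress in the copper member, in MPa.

σ ≈ 47.8 MPa (tensile)

The copper has the larger α, so on cooling it would change length more than the cast iron if both were free. The rigid plates force a common final length, so the copper is put into tension and the cast iron into compression, with equal and opposite forces P (no external load).
Equating the net (thermal + elastic) strains gives |α₁ − α₂|·ΔT = P·[1/(A₁E₁) + 1/(A₂E₂)].
|α₁ − α₂|·ΔT = 6.4×10⁻⁶ × 113 = 0.0007232.
1/(A₁E₁) + 1/(A₂E₂) = 1/(1725×104×10³) + 1/(1100×111×10³) = 1.376×10⁻⁸ N⁻¹.
So P = 0.0007232 / 1.376×10⁻⁸ = 52.54 kN.
σ_{copper} = P/A₂ = 52540/1100 = 47.77 MPa, tensile.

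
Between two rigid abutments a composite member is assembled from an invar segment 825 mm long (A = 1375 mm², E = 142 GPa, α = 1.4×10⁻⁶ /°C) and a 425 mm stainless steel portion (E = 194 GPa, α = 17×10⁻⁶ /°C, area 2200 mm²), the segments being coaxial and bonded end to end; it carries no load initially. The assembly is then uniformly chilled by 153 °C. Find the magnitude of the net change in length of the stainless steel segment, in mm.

With the walls removed the bar would change length by δ_free = Σ αᵢΔT Lᵢ = 1.4×10⁻⁶×153×825 + 17×10⁻⁶×153×425 = 1.282 mm.
Since the ends are fixed, an axial force P builds up, equal in every segment, with P · Σ Lᵢ/(AᵢEᵢ) = δ_free.
The series flexibility is Σ Lᵢ/(AᵢEᵢ) = 825/(1375×142×10³) + 425/(2200×194×10³) = 5.221×10⁻⁶ mm/N.
So P = 1.282 / 5.221×10⁻⁶ = 245.6 kN, tensile.
For the stainless steel segment, free thermal change = 17×10⁻⁶×153×425 = 1.105 mm and elastic change from P = 245600×425/(2200×194×10³) = 0.2445 mm; these oppose, so the net change is 0.861 mm (segment shortens).

|ΔL| ≈ 0.861 mm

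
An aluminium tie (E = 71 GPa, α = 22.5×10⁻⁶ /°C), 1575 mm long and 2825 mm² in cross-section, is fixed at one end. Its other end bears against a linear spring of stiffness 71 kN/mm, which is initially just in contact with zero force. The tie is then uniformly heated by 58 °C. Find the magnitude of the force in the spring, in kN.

P ≈ 93.7 kN

Free thermal expansion: δ_free = αΔT L = 22.5×10⁻⁶ × 58 × 1575 = 2.055 mm.
With a force P in the spring, the elastic change of the tie is PL/(AE) and that of the spring is P/k; compatibility requires their sum to equal δ_free.
So P = δ_free / [L/(AE) + 1/k] = 2.055 / [ 1575/(2825×71×10³) + 1/(71×10³) ].
P = 2.055 / 2.194×10⁻⁵ = 93690 N.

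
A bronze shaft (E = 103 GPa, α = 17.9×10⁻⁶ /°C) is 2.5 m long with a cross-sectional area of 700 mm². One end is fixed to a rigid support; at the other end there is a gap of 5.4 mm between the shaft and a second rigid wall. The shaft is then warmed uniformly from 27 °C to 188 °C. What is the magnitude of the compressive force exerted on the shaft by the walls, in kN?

P ≈ 52 kN

If the wall were absent the shaft would grow by αΔT L = 17.9×10⁻⁶ × 161 × 2500 = 7.205 mm.
After closing the 5.4 mm clearance, 7.205 − 5.4 = 1.805 mm of expansion remains to be suppressed by the wall.
Compatibility: PL/(AE) = 1.805 mm, so σ = P/A = E × (1.805/2500) = 74.36 MPa.
P = σA = 74.36 × 700 = 52.05 kN.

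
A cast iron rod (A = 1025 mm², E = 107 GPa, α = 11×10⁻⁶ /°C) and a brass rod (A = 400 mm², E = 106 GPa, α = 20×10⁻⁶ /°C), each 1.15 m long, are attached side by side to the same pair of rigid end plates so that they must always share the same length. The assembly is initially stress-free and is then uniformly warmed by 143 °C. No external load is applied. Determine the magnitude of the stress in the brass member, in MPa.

Both members must finish at the same length. With the larger α, the brass tends to over-expand; the plates restrain it, putting the brass in compression and the cast iron in tension. With no external load the two internal forces are equal and opposite, magnitude P.
Setting the final lengths equal and cancelling L: (α₁ − α₂)ΔT = P/(A₁E₁) + P/(A₂E₂).
|α₁ − α₂|·ΔT = 9×10⁻⁶ × 143 = 0.001287.
1/(A₁E₁) + 1/(A₂E₂) = 1/(1025×107×10³) + 1/(400×106×10³) = 3.27×10⁻⁸ N⁻¹.
So P = 0.001287 / 3.27×10⁻⁸ = 39.35 kN.
σ_{brass} = P/A₂ = 39350/400 = 98.39 MPa, compressive.

σ ≈ 98.4 MPa (compressive)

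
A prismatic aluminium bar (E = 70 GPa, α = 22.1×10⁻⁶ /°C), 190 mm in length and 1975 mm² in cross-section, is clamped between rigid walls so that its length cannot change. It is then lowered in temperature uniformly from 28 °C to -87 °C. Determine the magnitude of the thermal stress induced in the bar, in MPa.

Because both ends are immovable the net strain is zero, and the suppressed thermal strain is αΔT = 22.1×10⁻⁶ × 115 = 2541.5×10⁻⁶.
Hence σ = E·αΔT = 70×10³ × 2541.5×10⁻⁶ = 177.9 MPa, tensile.

σ ≈ 178 MPa (tensile)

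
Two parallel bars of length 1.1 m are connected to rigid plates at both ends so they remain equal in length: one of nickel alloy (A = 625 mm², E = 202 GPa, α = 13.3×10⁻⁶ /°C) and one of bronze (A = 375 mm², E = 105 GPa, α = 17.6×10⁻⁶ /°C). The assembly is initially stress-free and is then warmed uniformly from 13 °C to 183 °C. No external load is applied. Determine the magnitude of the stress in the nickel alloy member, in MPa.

σ ≈ 35.1 MPa (tensile)

Equilibrium of a rigid end plate with no external load gives equal and opposite internal forces ±P in the two members. Since α_{bronze} > α_{nickel alloy}, heating drives the bronze into compression and the nickel alloy into tension.
Setting the final lengths equal and cancelling L: (α₁ − α₂)ΔT = P/(A₁E₁) + P/(A₂E₂).
|α₁ − α₂|·ΔT = 4.3×10⁻⁶ × 170 = 0.000731.
1/(A₁E₁) + 1/(A₂E₂) = 1/(625×202×10³) + 1/(375×105×10³) = 3.332×10⁻⁸ N⁻¹.
P = 0.000731 / 3.332×10⁻⁸ = 21940 N = 21.94 kN.
σ_{nickel alloy} = P/A₁ = 21940/625 = 35.1 MPa, tensile.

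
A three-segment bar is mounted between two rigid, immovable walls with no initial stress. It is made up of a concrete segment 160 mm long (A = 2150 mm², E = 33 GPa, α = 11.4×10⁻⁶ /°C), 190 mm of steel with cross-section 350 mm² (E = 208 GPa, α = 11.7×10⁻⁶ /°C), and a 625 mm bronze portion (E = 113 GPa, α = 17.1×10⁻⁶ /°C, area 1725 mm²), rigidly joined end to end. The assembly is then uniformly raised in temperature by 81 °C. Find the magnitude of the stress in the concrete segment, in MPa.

Free thermal expansion of the whole bar: Σ αᵢΔT Lᵢ = 11.4×10⁻⁶×81×160 + 11.7×10⁻⁶×81×190 + 17.1×10⁻⁶×81×625 = 1.193 mm.
Since the ends are fixed, an axial force P builds up, equal in every segment, with P · Σ Lᵢ/(AᵢEᵢ) = δ_free.
Σ Lᵢ/(AᵢEᵢ) = 160/(2150×33×10³) + 190/(350×208×10³) + 625/(1725×113×10³) = 8.071×10⁻⁶ mm/N.
So P = 1.193 / 8.071×10⁻⁶ = 147.9 kN, compressive.
σ_{concrete} = P / A = 147900 / 2150 = 68.78 MPa.

σ ≈ 68.8 MPa (compressive)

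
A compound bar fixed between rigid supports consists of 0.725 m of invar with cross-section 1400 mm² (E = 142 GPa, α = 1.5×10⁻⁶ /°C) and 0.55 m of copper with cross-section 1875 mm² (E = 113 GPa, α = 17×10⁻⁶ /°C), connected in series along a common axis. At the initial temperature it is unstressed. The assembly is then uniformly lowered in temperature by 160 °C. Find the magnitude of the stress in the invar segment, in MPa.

σ ≈ 191 MPa (tensile)

Free thermal contraction of the whole bar: Σ αᵢΔT Lᵢ = 1.5×10⁻⁶×160×725 + 17×10⁻⁶×160×550 = 1.67 mm.
Since the ends are fixed, an axial force P builds up, equal in every segment, with P · Σ Lᵢ/(AᵢEᵢ) = δ_free.
The series flexibility is Σ Lᵢ/(AᵢEᵢ) = 725/(1400×142×10³) + 550/(1875×113×10³) = 6.243×10⁻⁶ mm/N.
P = 1.67 / 6.243×10⁻⁶ = 267500 N = 267.5 kN, tensile.
σ_{invar} = P / A = 267500 / 1400 = 191.1 MPa.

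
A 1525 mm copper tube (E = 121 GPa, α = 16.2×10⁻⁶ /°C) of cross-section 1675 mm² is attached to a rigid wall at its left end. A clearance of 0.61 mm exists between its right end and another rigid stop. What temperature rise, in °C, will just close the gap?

Contact occurs when the free expansion equals the gap: αΔT L = 0.61 mm.
So ΔT = g/(αL) = 0.61/(16.2×10⁻⁶ × 1525) = 24.69 °C.

ΔT ≈ 24.7 °C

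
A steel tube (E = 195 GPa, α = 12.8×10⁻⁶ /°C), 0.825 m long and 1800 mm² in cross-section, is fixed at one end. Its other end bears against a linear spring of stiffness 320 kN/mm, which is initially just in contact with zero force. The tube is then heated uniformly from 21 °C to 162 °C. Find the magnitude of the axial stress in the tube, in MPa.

If the spring were absent the tube would lengthen by αΔT L = 12.8×10⁻⁶ × 141 × 825 = 1.489 mm.
With a force P in the spring, the elastic change of the tube is PL/(AE) and that of the spring is P/k; compatibility requires their sum to equal δ_free.
So P = δ_free / [L/(AE) + 1/k] = 1.489 / [ 825/(1800×195×10³) + 1/(320×10³) ].
P = 1.489 / 5.475×10⁻⁶ = 271900 N.
σ = P/A = 271900/1800 = 151.1 MPa.

σ ≈ 151 MPa (compressive)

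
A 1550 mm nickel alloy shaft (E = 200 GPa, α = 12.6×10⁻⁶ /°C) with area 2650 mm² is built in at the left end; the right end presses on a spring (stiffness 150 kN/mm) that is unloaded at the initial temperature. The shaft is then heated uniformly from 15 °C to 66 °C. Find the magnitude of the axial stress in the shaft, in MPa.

Free thermal expansion: δ_free = αΔT L = 12.6×10⁻⁶ × 51 × 1550 = 0.996 mm.
Let P be the compressive force at the spring. The shaft shortens elastically by PL/(AE) and the spring compresses by P/k; together these equal δ_free.
So P = δ_free / [L/(AE) + 1/k] = 0.996 / [ 1550/(2650×200×10³) + 1/(150×10³) ].
P = 0.996 / 9.591×10⁻⁶ = 103800 N.
σ = P/A = 103800/2650 = 39.19 MPa.

σ ≈ 39.2 MPa (compressive)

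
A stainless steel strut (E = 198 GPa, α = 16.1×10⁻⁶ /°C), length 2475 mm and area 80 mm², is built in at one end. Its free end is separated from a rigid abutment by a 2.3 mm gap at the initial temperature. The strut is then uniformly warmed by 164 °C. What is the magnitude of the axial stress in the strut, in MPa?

σ ≈ 339 MPa (compressive)

Unrestrained expansion: δ_free = αΔT L = 16.1×10⁻⁶ × 164 × 2475 = 6.535 mm.
The gap closes (δ_free > 2.3 mm) and the wall then resists a further 6.535 − 2.3 = 4.235 mm of expansion.
So σ = E(δ_free − g)/L = 198×10³ × 4.235/2475 = 338.8 MPa.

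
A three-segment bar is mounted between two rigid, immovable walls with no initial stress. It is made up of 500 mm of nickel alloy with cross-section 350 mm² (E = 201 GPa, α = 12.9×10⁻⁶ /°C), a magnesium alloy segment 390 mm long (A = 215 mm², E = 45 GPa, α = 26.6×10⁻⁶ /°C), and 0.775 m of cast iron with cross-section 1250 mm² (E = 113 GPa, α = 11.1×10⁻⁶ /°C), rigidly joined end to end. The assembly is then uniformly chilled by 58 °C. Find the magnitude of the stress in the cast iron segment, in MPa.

σ ≈ 22.3 MPa (tensile)

With the walls removed the bar would change length by δ_free = Σ αᵢΔT Lᵢ = 12.9×10⁻⁶×58×500 + 26.6×10⁻⁶×58×390 + 11.1×10⁻⁶×58×775 = 1.475 mm.
The rigid supports impose zero overall length change; the single axial force P common to all segments must satisfy P Σ Lᵢ/(AᵢEᵢ) = δ_free.
The series flexibility is Σ Lᵢ/(AᵢEᵢ) = 500/(350×201×10³) + 390/(215×45×10³) + 775/(1250×113×10³) = 5.29×10⁻⁵ mm/N.
P = 1.475 / 5.29×10⁻⁵ = 27880 N = 27.88 kN, tensile.
σ_{cast iron} = P / A = 27880 / 1250 = 22.3 MPa.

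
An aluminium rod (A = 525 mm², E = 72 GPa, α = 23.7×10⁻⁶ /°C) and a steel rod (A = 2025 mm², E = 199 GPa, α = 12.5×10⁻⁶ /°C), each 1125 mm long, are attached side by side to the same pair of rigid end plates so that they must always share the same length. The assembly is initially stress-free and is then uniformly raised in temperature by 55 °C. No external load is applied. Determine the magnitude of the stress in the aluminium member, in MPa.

Both members must finish at the same length. With the larger α, the aluminium tends to over-expand; the plates restrain it, putting the aluminium in compression and the steel in tension. With no external load the two internal forces are equal and opposite, magnitude P.
Equating the net (thermal + elastic) strains gives |α₁ − α₂|·ΔT = P·[1/(A₁E₁) + 1/(A₂E₂)].
|α₁ − α₂|·ΔT = 11.2×10⁻⁶ × 55 = 0.000616.
1/(A₁E₁) + 1/(A₂E₂) = 1/(525×72×10³) + 1/(2025×199×10³) = 2.894×10⁻⁸ N⁻¹.
P = 0.000616 / 2.894×10⁻⁸ = 21290 N = 21.29 kN.
σ_{aluminium} = P/A₁ = 21290/525 = 40.55 MPa, compressive.

σ ≈ 40.5 MPa (compressive)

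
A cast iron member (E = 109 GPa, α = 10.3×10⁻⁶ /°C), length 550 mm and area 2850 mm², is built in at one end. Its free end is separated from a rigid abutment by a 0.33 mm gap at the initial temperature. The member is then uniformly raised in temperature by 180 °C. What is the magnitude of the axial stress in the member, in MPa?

σ ≈ 137 MPa (compressive)

Free thermal elongation = αΔT L = 10.3×10⁻⁶ × 180 × 550 = 1.02 mm.
This exceeds the 0.33 mm gap, so the wall pushes back. The portion of expansion that must be recovered elastically is δ_free − gap = 1.02 − 0.33 = 0.6897 mm.
Compatibility: PL/(AE) = 0.6897 mm, so σ = P/A = E × (0.6897/550) = 136.7 MPa.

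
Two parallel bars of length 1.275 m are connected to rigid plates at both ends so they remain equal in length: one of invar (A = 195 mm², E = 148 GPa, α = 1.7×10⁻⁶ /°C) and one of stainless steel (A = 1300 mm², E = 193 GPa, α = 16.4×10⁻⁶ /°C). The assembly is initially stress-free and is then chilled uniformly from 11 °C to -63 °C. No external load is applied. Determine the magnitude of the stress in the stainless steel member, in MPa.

σ ≈ 21.7 MPa (tensile)

The stainless steel has the larger α, so on cooling it would change length more than the invar if both were free. The rigid plates force a common final length, so the stainless steel is put into tension and the invar into compression, with equal and opposite forces P (no external load).
Compatibility of the two members (thermal + elastic change equal): (α₁ − α₂)ΔT = P·[1/(A₁E₁) + 1/(A₂E₂)].
|α₁ − α₂|·ΔT = 14.7×10⁻⁶ × 74 = 0.001088.
1/(A₁E₁) + 1/(A₂E₂) = 1/(195×148×10³) + 1/(1300×193×10³) = 3.864×10⁻⁸ N⁻¹.
P = 0.001088 / 3.864×10⁻⁸ = 28160 N = 28.16 kN.
σ_{stainless steel} = P/A₂ = 28160/1300 = 21.66 MPa, tensile.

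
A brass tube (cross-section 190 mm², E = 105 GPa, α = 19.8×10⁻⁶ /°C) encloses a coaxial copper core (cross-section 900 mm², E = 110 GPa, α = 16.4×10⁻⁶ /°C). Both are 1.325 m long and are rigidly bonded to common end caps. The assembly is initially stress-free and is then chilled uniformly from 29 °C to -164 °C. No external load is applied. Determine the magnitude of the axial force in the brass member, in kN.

Both members must finish at the same length. With the larger α, the brass tends to over-contract; the plates restrain it, putting the brass in tension and the copper in compression. With no external load the two internal forces are equal and opposite, magnitude P.
Compatibility of the two members (thermal + elastic change equal): (α₁ − α₂)ΔT = P·[1/(A₁E₁) + 1/(A₂E₂)].
|α₁ − α₂|·ΔT = 3.4×10⁻⁶ × 193 = 0.0006562.
1/(A₁E₁) + 1/(A₂E₂) = 1/(190×105×10³) + 1/(900×110×10³) = 6.023×10⁻⁸ N⁻¹.
So P = 0.0006562 / 6.023×10⁻⁸ = 10.9 kN.

P ≈ 10.9 kN (tensile in the brass)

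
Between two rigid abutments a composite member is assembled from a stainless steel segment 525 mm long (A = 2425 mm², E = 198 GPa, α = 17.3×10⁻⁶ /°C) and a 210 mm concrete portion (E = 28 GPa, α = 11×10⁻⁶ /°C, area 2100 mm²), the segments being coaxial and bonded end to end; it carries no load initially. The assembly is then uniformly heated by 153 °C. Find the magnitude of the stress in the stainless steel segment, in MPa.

σ ≈ 154 MPa (compressive)

Free thermal expansion of the whole bar: Σ αᵢΔT Lᵢ = 17.3×10⁻⁶×153×525 + 11×10⁻⁶×153×210 = 1.743 mm.
The walls prevent any net length change, so an axial force P (same in every segment) develops. Compatibility: P · Σ Lᵢ/(AᵢEᵢ) = δ_free.
Σ Lᵢ/(AᵢEᵢ) = 525/(2425×198×10³) + 210/(2100×28×10³) = 4.665×10⁻⁶ mm/N.
So P = 1.743 / 4.665×10⁻⁶ = 373.7 kN, compressive.
σ_{stainless steel} = P / A = 373700 / 2425 = 154.1 MPa.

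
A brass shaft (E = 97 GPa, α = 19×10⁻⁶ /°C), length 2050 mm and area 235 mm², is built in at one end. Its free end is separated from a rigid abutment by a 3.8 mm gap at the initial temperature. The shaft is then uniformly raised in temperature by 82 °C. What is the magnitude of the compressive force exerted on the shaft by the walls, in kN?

Unrestrained expansion: δ_free = αΔT L = 19×10⁻⁶ × 82 × 2050 = 3.194 mm.
This is smaller than the 3.8 mm clearance, so the shaft expands freely without reaching the stop — the stress is zero.

P ≈ 0 kN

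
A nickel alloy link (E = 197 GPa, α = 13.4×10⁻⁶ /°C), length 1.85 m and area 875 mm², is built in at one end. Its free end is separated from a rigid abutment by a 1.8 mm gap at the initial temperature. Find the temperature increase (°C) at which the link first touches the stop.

ΔT ≈ 72.6 °C

Contact occurs when the free expansion equals the gap: αΔT L = 1.8 mm.
ΔT = 1.8 / (13.4×10⁻⁶ × 1850) = 72.61 °C.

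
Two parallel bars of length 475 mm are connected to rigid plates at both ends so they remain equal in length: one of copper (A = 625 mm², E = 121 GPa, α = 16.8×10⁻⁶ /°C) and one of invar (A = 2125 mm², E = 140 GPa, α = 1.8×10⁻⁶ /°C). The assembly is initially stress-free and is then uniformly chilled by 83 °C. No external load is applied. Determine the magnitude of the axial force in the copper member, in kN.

The copper has the larger α, so on cooling it would change length more than the invar if both were free. The rigid plates force a common final length, so the copper is put into tension and the invar into compression, with equal and opposite forces P (no external load).
Compatibility of the two members (thermal + elastic change equal): (α₁ − α₂)ΔT = P·[1/(A₁E₁) + 1/(A₂E₂)].
|α₁ − α₂|·ΔT = 15×10⁻⁶ × 83 = 0.001245.
1/(A₁E₁) + 1/(A₂E₂) = 1/(625×121×10³) + 1/(2125×140×10³) = 1.658×10⁻⁸ N⁻¹.
P = 0.001245 / 1.658×10⁻⁸ = 75070 N = 75.07 kN.

P ≈ 75.1 kN (tensile in the copper)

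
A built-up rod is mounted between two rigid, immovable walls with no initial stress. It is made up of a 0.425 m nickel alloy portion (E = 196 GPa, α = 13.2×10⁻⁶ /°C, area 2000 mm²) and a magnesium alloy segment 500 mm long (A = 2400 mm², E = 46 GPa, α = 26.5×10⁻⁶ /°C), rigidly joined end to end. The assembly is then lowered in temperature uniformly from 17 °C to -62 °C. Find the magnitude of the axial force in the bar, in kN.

P ≈ 265 kN (tensile)

Free thermal contraction of the whole bar: Σ αᵢΔT Lᵢ = 13.2×10⁻⁶×79×425 + 26.5×10⁻⁶×79×500 = 1.49 mm.
Since the ends are fixed, an axial force P builds up, equal in every segment, with P · Σ Lᵢ/(AᵢEᵢ) = δ_free.
Σ Lᵢ/(AᵢEᵢ) = 425/(2000×196×10³) + 500/(2400×46×10³) = 5.613×10⁻⁶ mm/N.
Hence P = δ_free / Σ(L/AE) = 1.49/5.613×10⁻⁶ = 265.4 kN (tensile).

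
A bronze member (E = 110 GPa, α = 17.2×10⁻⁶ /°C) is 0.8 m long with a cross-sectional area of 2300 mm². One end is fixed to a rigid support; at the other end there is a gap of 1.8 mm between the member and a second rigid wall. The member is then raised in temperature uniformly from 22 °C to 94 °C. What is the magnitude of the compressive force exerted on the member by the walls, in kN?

P ≈ 0 kN

Free thermal elongation = αΔT L = 17.2×10⁻⁶ × 72 × 800 = 0.9907 mm.
This is smaller than the 1.8 mm clearance, so the member expands freely without reaching the stop — the stress is zero.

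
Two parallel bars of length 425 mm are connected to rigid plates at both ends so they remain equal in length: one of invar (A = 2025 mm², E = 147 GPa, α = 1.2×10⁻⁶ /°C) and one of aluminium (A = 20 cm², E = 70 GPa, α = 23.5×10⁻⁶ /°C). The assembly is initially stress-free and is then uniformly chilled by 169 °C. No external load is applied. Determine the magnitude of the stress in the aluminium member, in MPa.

Both members must finish at the same length. With the larger α, the aluminium tends to over-contract; the plates restrain it, putting the aluminium in tension and the invar in compression. With no external load the two internal forces are equal and opposite, magnitude P.
Equating the net (thermal + elastic) strains gives |α₁ − α₂|·ΔT = P·[1/(A₁E₁) + 1/(A₂E₂)].
|α₁ − α₂|·ΔT = 22.3×10⁻⁶ × 169 = 0.003769.
1/(A₁E₁) + 1/(A₂E₂) = 1/(2025×147×10³) + 1/(2000×70×10³) = 1.05×10⁻⁸ N⁻¹.
P = 0.003769 / 1.05×10⁻⁸ = 358800 N = 358.8 kN.
σ_{aluminium} = P/A₂ = 358800/2000 = 179.4 MPa, tensile.

σ ≈ 179 MPa (tensile)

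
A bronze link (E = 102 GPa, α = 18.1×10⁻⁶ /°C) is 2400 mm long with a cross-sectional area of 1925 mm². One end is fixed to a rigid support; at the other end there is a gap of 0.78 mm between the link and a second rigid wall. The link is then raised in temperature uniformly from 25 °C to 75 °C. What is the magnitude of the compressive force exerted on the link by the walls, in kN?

If the wall were absent the link would grow by αΔT L = 18.1×10⁻⁶ × 50 × 2400 = 2.172 mm.
After closing the 0.78 mm clearance, 2.172 − 0.78 = 1.392 mm of expansion remains to be suppressed by the wall.
Compatibility: PL/(AE) = 1.392 mm, so σ = P/A = E × (1.392/2400) = 59.16 MPa.
P = σA = 59.16 × 1925 = 113.9 kN.

P ≈ 114 kN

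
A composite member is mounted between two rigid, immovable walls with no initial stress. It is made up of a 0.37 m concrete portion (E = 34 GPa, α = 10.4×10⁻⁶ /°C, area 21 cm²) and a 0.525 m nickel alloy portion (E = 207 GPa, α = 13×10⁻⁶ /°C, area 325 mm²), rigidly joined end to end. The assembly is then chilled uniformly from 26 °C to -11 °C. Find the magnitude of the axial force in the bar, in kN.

If the supports were absent, the total length change would be Σ αᵢΔT Lᵢ = 10.4×10⁻⁶×37×370 + 13×10⁻⁶×37×525 = 0.3949 mm.
The walls prevent any net length change, so an axial force P (same in every segment) develops. Compatibility: P · Σ Lᵢ/(AᵢEᵢ) = δ_free.
Σ Lᵢ/(AᵢEᵢ) = 370/(2100×34×10³) + 525/(325×207×10³) = 1.299×10⁻⁵ mm/N.
Hence P = δ_free / Σ(L/AE) = 0.3949/1.299×10⁻⁵ = 30.41 kN (tensile).

P ≈ 30.4 kN (tensile)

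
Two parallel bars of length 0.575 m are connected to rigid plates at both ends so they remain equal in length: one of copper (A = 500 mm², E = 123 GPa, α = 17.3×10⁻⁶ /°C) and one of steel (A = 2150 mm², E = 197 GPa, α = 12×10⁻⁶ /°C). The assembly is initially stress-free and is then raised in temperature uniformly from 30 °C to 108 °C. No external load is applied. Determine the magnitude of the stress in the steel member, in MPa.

σ ≈ 10.3 MPa (tensile)

Both members must finish at the same length. With the larger α, the copper tends to over-expand; the plates restrain it, putting the copper in compression and the steel in tension. With no external load the two internal forces are equal and opposite, magnitude P.
Setting the final lengths equal and cancelling L: (α₁ − α₂)ΔT = P/(A₁E₁) + P/(A₂E₂).
|α₁ − α₂|·ΔT = 5.3×10⁻⁶ × 78 = 0.0004134.
1/(A₁E₁) + 1/(A₂E₂) = 1/(500×123×10³) + 1/(2150×197×10³) = 1.862×10⁻⁸ N⁻¹.
P = 0.0004134 / 1.862×10⁻⁸ = 22200 N = 22.2 kN.
σ_{steel} = P/A₂ = 22200/2150 = 10.33 MPa, tensile.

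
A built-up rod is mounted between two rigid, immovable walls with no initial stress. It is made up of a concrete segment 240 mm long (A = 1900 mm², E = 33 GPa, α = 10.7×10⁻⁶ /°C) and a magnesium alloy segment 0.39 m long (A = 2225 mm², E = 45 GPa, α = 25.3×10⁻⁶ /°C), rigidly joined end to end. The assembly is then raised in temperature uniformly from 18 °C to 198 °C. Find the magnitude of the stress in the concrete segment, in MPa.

σ ≈ 153 MPa (compressive)

Free thermal expansion of the whole bar: Σ αᵢΔT Lᵢ = 10.7×10⁻⁶×180×240 + 25.3×10⁻⁶×180×390 = 2.238 mm.
The rigid supports impose zero overall length change; the single axial force P common to all segments must satisfy P Σ Lᵢ/(AᵢEᵢ) = δ_free.
Σ Lᵢ/(AᵢEᵢ) = 240/(1900×33×10³) + 390/(2225×45×10³) = 7.723×10⁻⁶ mm/N.
P = 2.238 / 7.723×10⁻⁶ = 289800 N = 289.8 kN, compressive.
σ_{concrete} = P / A = 289800 / 1900 = 152.5 MPa.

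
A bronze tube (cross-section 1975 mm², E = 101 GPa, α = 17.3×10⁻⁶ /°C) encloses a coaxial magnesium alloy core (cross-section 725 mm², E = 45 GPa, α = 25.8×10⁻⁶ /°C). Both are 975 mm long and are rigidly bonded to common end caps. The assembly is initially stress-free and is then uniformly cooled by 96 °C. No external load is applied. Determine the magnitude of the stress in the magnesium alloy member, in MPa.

σ ≈ 31.6 MPa (tensile)

The magnesium alloy has the larger α, so on cooling it would change length more than the bronze if both were free. The rigid plates force a common final length, so the magnesium alloy is put into tension and the bronze into compression, with equal and opposite forces P (no external load).
Setting the final lengths equal and cancelling L: (α₁ − α₂)ΔT = P/(A₁E₁) + P/(A₂E₂).
|α₁ − α₂|·ΔT = 8.5×10⁻⁶ × 96 = 0.000816.
1/(A₁E₁) + 1/(A₂E₂) = 1/(1975×101×10³) + 1/(725×45×10³) = 3.566×10⁻⁸ N⁻¹.
So P = 0.000816 / 3.566×10⁻⁸ = 22.88 kN.
σ_{magnesium alloy} = P/A₂ = 22880/725 = 31.56 MPa, tensile.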